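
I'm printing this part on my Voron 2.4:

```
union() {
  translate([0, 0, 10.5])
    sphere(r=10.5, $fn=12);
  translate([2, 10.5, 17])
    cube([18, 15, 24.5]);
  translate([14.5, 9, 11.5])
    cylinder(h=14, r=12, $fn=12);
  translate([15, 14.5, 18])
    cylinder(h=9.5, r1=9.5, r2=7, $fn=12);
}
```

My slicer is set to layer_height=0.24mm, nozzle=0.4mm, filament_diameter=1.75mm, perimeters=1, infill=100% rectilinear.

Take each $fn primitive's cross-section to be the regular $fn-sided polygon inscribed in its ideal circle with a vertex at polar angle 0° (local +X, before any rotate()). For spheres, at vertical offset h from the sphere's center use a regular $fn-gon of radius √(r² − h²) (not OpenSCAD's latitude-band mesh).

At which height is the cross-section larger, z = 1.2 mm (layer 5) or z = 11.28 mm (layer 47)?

layer 47 (z = 11.28 mm)

Layer 5 (z = 1.2): the sphere: section is a regular 12-gon, circumradius = √(r²−h²) = √(10.5²−9.3²) = 4.874 (area = (12/2)·4.874²·sin(360°/12) = 71.28 mm²); the cube at (2, 10.5) is not intersected at this z (z outside [17, 41.5]); the cylinder at (14.5, 9) does not reach this height (z outside [11.5, 25.5]); the cone at (15, 14.5) is absent (z outside [18, 27.5]); Taking the union: only the r=10.5 sphere is present, so the union is just that shape — area = 71.28 mm². So its area = 71.28 mm². Layer 47 (z = 11.28): the sphere: section is a regular 12-gon, circumradius = √(r²−h²) = √(10.5²−0.78²) = 10.471 (area = (12/2)·10.471²·sin(360°/12) = 328.92 mm²); the cube at (2, 10.5) is not intersected at this z (z outside [17, 41.5]); the cylinder at (14.5, 9) does not reach this height (z outside [11.5, 25.5]); the cone at (15, 14.5) does not reach this height (z outside [18, 27.5]); Merging all regions: only the r=10.5 sphere is present, so the union is just that shape — area = 328.92 mm². So its area = 328.92 mm². Layer 47 is larger (328.92 vs 71.28 mm²).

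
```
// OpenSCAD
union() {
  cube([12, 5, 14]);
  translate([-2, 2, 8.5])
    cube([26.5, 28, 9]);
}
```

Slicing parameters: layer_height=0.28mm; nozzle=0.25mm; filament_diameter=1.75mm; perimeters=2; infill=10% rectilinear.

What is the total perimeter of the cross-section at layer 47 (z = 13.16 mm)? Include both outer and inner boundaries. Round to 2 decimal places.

113.00 mm

At z = 13.16 mm: the cube (footprint 12×5) is included at this height (perimeter 34.00 mm); the cube at (-2, 2) (footprint 26.5×28) is included at this height (perimeter 109.00 mm); Combining (union): the regions partially overlap (shared area 36.00 mm²), so the edge portions inside another operand are dropped and the merged outline is re-measured after clipping — boundary = 113.00 mm. Overall, the cross-section is a single solid region. Total boundary length (outer) = 113.00 mm.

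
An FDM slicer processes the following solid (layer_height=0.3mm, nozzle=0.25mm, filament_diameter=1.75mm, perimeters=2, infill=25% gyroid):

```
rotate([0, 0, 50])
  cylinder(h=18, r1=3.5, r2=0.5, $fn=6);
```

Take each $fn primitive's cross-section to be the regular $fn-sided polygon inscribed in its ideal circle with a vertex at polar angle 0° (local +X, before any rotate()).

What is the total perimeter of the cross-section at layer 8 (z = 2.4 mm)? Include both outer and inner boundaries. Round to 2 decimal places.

At z = 2.4 mm: the cone: at t=0.133 of its height the radius interpolates to r₁+(r₂−r₁)t = 3.100, giving a regular 6-gon of that circumradius (perimeter = 2·6·3.100·sin(180°/6) = 18.60 mm); (whole slice rotated 50° about Z — lengths, areas and connectivity unchanged). Overall, the cross-section is a single solid region. Total boundary length (outer) = 18.60 mm.

18.60 mm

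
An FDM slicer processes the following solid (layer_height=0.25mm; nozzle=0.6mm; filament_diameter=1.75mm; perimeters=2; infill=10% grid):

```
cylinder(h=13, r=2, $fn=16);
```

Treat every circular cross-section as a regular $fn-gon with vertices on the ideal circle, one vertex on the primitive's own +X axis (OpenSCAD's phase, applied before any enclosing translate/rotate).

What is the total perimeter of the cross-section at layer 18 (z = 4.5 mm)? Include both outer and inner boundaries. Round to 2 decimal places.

12.49 mm

At z = 4.5 mm: the r=2 cylinder gives a regular 16-gon of circumradius 2 (constant along its height) (perimeter = 2·16·2.000·sin(180°/16) = 12.49 mm). Overall, the cross-section is a single solid region. Total boundary length (outer) = 12.49 mm.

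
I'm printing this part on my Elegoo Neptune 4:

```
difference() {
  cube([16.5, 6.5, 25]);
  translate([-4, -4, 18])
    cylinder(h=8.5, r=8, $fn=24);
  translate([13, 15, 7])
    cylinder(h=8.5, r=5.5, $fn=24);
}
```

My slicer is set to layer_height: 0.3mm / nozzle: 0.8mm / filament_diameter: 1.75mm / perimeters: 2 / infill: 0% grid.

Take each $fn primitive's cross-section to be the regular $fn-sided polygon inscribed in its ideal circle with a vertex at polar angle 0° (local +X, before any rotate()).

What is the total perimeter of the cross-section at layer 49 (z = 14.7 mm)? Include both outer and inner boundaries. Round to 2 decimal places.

46.00 mm

At z = 14.7 mm: the 16.5×6.5 cube contributes its full rectangle (perimeter 46.00 mm); the cylinder at (-4, -4) is not intersected at this z (z outside [18, 26.5]); the r=5.5 cylinder at (13, 15) contributes a regular 24-gon of circumradius 5.5 (perimeter = 2·24·5.500·sin(180°/24) = 34.46 mm); Taking the first minus the rest: starting from the 16.5×6.5 cube, the r=5.5 cylinder at (13, 15) misses the remaining region (no effect) — boundary = 46.00 mm. Overall, the cross-section is a single solid region. Total boundary length (outer) = 46.00 mm.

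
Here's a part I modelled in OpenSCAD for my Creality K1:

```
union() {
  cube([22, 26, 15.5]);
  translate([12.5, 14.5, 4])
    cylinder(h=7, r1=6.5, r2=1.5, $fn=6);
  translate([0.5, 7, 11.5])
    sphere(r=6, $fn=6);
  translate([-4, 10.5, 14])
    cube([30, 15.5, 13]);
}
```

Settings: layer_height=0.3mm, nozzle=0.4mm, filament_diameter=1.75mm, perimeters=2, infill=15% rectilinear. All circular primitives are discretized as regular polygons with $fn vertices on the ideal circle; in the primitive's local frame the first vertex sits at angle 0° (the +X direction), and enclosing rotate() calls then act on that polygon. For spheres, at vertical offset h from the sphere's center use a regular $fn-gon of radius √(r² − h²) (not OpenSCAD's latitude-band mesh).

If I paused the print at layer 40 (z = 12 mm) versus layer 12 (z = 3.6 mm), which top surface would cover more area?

Layer 40 (z = 12): the 22×26 cube contributes its full rectangle (area 572.00 mm²); the cone at (12.5, 14.5) does not reach this height (z outside [4, 11]); the r=6 sphere at (0.5, 7) contributes a regular 6-gon of circumradius √(6²−0.5²) = 5.979 (area = (6/2)·5.979²·sin(360°/6) = 92.88 mm²); the cube at (-4, 10.5) does not reach this height (z outside [14, 27]); Combining (union): the regions partially overlap — summed areas 664.88 mm² minus the doubly-counted overlap 51.62 mm² gives 613.26 mm² — area = 613.26 mm². So its area = 613.26 mm². Layer 12 (z = 3.6): the cube (footprint 22×26) is included at this height (area 572.00 mm²); the cone at (12.5, 14.5) is absent (z outside [4, 11]); the sphere at (0.5, 7) is absent (|z−center|=7.900 > r=6); the cube at (-4, 10.5) does not reach this height (z outside [14, 27]); Combining (union): only the 22×26 cube is present, so the union is just that shape — area = 572.00 mm². So its area = 572.00 mm². Layer 40 is larger (613.26 vs 572.00 mm²).

layer 40 (z = 12 mm)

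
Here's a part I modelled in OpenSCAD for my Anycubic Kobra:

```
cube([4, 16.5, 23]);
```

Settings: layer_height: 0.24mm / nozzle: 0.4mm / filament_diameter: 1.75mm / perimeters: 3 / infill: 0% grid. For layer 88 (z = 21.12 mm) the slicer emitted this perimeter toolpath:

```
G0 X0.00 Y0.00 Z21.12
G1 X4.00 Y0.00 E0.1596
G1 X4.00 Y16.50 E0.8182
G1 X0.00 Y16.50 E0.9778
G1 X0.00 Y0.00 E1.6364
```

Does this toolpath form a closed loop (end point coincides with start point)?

yes

Start point (G0): (0.00, 0.00). End point (last G1): the path returns to the start — closed.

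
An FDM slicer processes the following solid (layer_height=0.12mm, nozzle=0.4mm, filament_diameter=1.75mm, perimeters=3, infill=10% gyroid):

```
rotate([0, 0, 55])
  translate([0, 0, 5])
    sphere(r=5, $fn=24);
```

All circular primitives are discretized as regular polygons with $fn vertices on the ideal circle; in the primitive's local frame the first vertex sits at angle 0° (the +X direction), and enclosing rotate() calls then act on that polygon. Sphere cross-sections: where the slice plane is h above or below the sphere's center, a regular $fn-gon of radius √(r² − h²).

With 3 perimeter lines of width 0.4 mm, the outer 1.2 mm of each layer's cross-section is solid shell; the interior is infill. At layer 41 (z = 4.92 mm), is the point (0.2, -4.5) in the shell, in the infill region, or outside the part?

At z = 4.92 mm: the r=5 sphere slices to a regular 24-gon of circumradius 4.999 (√(r²−h²) with h=0.08 from center); (rotated 55° about Z; rotation is an isometry so areas/perimeters/island counts are preserved). Overall, the cross-section is a single solid region. Undo the 55° rotation: the query point maps to (-3.571, -2.745) in the un-rotated model frame. The nearest boundary edge runs (-4.33, -2.50)→(-3.54, -3.54); distance from the point to it = 0.45 mm. The point is inside the cross-section, 0.45 mm from the nearest boundary — within the 1.2 mm shell band (3 × 0.4).

shell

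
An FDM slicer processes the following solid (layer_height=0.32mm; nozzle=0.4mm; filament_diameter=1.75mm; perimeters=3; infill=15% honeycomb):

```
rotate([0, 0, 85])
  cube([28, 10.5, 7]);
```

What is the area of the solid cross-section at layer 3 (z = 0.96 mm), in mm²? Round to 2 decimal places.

294.00 mm²

At z = 0.96 mm: the cube is present — its section is the full 28×10.5 rectangle (area 294.00 mm²); (whole slice rotated 85° about Z — lengths, areas and connectivity unchanged). Overall, the cross-section is a single solid region. Net area = 294.00 mm².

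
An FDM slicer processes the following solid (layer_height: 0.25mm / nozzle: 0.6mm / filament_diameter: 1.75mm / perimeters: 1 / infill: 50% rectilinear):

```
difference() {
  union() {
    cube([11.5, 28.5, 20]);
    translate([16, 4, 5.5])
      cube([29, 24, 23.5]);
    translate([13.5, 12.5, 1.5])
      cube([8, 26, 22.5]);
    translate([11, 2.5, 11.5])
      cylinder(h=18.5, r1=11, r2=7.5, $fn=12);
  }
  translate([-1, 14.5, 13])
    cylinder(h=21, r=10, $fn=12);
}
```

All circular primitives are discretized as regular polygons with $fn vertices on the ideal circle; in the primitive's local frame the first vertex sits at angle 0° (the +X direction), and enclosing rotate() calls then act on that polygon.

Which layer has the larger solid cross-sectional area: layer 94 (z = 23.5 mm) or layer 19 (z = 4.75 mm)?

layer 94 (z = 23.5 mm)

Layer 94 (z = 23.5): the cube does not reach this height (z outside [0, 20]); the cube at (16, 4) is present — its section is the full 29×24 rectangle (area 696.00 mm²); the cube at (13.5, 12.5) is present — its section is the full 8×26 rectangle (area 208.00 mm²); the cone at (11, 2.5) (r1=11→r2=7.5) has section circumradius 8.730 here — a regular 12-gon (area = (12/2)·8.730²·sin(360°/12) = 228.62 mm²); Taking the union: the regions partially overlap — summed areas 1132.62 mm² minus the doubly-counted overlap 96.96 mm² gives 1035.66 mm² — area = 1035.66 mm²; the r=10 cylinder at (-1, 14.5) gives a regular 12-gon of circumradius 10 (constant along its height) (area = (12/2)·10.000²·sin(360°/12) = 300.00 mm²); Subtracting the remaining from the first: starting from that combined region (1035.66 mm²), the r=10 cylinder at (-1, 14.5) partially overlaps it — only the 6.49 mm² overlap (of its 300.00 mm²) is removed, clipping the outline — area = 1029.17 mm². So its area = 1029.17 mm². Layer 19 (z = 4.75): the cube (footprint 11.5×28.5) is included at this height (area 327.75 mm²); the cube at (16, 4) is absent (z outside [5.5, 29]); the cube at (13.5, 12.5) (footprint 8×26) is included at this height (area 208.00 mm²); the cone at (11, 2.5) is absent (z outside [11.5, 30]); Merging all regions: the 2 present regions are separate (no shared area or edge), so areas and boundary lengths simply add and each stays a separate island — area = 535.75 mm²; the cylinder at (-1, 14.5) is not intersected at this z (z outside [13, 34]); Taking the first minus the rest: none of the subtracted shapes is present at this height, so that combined region is unchanged — area = 535.75 mm². So its area = 535.75 mm². Layer 94 is larger (1029.17 vs 535.75 mm²).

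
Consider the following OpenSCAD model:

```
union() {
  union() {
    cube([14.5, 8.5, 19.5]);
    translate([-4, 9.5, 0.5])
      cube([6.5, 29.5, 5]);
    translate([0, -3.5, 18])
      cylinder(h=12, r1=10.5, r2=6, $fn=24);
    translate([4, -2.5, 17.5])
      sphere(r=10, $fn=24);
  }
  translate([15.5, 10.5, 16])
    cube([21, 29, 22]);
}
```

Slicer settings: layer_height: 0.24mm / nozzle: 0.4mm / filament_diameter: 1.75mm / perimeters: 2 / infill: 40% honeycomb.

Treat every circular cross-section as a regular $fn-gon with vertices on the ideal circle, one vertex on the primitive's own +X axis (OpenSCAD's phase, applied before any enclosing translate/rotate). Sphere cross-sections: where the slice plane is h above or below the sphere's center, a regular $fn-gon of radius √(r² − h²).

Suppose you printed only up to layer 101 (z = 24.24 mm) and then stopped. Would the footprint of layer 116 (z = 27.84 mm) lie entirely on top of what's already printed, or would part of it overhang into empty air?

entirely on top

Compare the two slices. At z = 24.24: the cube is not intersected at this z (z outside [0, 19.5]); the cube at (-4, 9.5) is not intersected at this z (z outside [0.5, 5.5]); the cone at (0, -3.5) (r1=10.5→r2=6) has section circumradius 8.160 here — a regular 24-gon (area = (24/2)·8.160²·sin(360°/24) = 206.80 mm²); the r=10 sphere at (4, -2.5) slices to a regular 24-gon of circumradius 7.387 (√(r²−h²) with h=6.74 from center) (area = (24/2)·7.387²·sin(360°/24) = 169.49 mm²); Taking the union: the regions partially overlap — summed areas 376.30 mm² minus the doubly-counted overlap 124.03 mm² gives 252.27 mm² — area = 252.27 mm²; the cube at (15.5, 10.5) (footprint 21×29) is included at this height (area 609.00 mm²); Combining (union): the 2 present regions are separate (no shared area or edge), so areas and boundary lengths simply add and each stays a separate island — area = 861.27 mm². At z = 27.84: the cube is absent (z outside [0, 19.5]); the cube at (-4, 9.5) does not reach this height (z outside [0.5, 5.5]); the cone at (0, -3.5) contributes a regular 24-gon of circumradius 6.810 (interpolated between r1=10.5 and r2=6 at t=0.820) (area = (24/2)·6.810²·sin(360°/24) = 144.04 mm²); the sphere at (4, -2.5) does not reach this height (|z−center|=10.340 > r=10); Taking the union: only the cone at (0, -3.5) is present, so the union is just that shape — area = 144.04 mm²; the 21×29 cube at (15.5, 10.5) contributes its full rectangle (area 609.00 mm²); Combining (union): the 2 present regions are separate (no shared area or edge), so areas and boundary lengths simply add and each stays a separate island — area = 753.04 mm². Checking containment: the cross-section at z = 27.84 is a subset of the cross-section at z = 24.24.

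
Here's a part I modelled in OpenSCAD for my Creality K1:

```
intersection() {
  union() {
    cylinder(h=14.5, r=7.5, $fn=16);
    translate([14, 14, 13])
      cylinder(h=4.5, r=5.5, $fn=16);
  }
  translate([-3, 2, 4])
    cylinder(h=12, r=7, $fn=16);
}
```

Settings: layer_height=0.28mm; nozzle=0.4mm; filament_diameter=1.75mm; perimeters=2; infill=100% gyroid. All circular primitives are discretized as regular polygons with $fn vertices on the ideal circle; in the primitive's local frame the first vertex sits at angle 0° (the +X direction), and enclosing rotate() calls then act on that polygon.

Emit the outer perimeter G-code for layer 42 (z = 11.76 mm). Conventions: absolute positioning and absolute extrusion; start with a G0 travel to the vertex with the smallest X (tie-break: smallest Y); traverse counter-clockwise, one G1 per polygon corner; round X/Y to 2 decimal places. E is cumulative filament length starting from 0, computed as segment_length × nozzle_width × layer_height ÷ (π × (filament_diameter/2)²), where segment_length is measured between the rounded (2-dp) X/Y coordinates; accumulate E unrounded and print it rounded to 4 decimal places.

G0 X-7.50 Y0.00 Z11.76
G1 X-6.93 Y-2.87 E0.1362
G1 X-6.01 Y-4.25 E0.2135
G1 X-5.68 Y-4.47 E0.2319
G1 X-3.00 Y-5.00 E0.3592
G1 X-0.32 Y-4.47 E0.4864
G1 X1.95 Y-2.95 E0.6136
G1 X3.47 Y-0.68 E0.7408
G1 X4.00 Y2.00 E0.8680
G1 X3.47 Y4.68 E0.9952
G1 X1.95 Y6.95 E1.1224
G1 X1.60 Y7.18 E1.1419
G1 X0.00 Y7.50 E1.2179
G1 X-2.87 Y6.93 E1.3541
G1 X-5.30 Y5.30 E1.4904
G1 X-6.93 Y2.87 E1.6266
G1 X-7.50 Y0.00 E1.7629

At z = 11.76 mm: the r=7.5 cylinder contributes a regular 16-gon of circumradius 7.5; the cylinder at (14, 14) does not reach this height (z outside [13, 17.5]); Combining (union): only the r=7.5 cylinder is present, so the union is just that shape — 1 connected region; the r=7 cylinder at (-3, 2) contributes a regular 16-gon of circumradius 7; Taking the intersection: the r=7 cylinder at (-3, 2) partially overlaps that combined region; clipping to the common part keeps 109.59 mm² — 1 connected region. The outline is a single polygon with 16 vertices. Extrusion per mm of travel: 0.4 × 0.28 / (π × 0.875²) = 0.046564. Accumulating E over each segment gives final E = 1.7629.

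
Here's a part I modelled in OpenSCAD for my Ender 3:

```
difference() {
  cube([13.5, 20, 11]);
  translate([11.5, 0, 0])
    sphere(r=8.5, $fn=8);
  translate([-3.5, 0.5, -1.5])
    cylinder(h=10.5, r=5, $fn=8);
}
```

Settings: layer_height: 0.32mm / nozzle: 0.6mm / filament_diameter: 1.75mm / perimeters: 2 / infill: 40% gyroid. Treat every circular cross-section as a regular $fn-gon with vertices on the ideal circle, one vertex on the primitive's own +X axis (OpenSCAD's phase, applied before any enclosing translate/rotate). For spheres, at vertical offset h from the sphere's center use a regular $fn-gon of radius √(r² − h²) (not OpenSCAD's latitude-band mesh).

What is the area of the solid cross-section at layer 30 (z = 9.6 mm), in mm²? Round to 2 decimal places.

270.00 mm²

At z = 9.6 mm: the cube (footprint 13.5×20) is included at this height (area 270.00 mm²); the sphere at (11.5, 0) does not reach this height (|z−center|=9.600 > r=8.5); the cylinder at (-3.5, 0.5) does not reach this height (z outside [-1.5, 9]); Taking the first minus the rest: none of the subtracted shapes is present at this height, so the 13.5×20 cube is unchanged — area = 270.00 mm². Overall, the cross-section is a single solid region. Net area = 270.00 mm².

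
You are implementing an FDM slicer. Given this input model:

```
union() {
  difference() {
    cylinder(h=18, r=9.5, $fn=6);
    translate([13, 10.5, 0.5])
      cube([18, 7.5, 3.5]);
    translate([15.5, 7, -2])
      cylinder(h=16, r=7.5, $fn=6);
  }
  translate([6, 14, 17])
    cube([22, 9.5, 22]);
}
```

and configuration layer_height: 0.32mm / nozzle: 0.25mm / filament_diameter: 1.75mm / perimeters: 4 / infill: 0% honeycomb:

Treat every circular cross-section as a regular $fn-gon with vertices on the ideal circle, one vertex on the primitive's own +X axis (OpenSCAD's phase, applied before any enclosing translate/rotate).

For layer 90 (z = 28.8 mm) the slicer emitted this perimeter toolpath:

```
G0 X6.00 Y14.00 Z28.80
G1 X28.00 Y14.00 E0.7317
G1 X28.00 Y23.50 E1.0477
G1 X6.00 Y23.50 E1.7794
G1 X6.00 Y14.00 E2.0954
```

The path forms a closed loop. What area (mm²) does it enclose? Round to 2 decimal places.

209.00 mm²

Apply the shoelace formula to the sequence of (X, Y) vertices; enclosed area = 209.00 mm².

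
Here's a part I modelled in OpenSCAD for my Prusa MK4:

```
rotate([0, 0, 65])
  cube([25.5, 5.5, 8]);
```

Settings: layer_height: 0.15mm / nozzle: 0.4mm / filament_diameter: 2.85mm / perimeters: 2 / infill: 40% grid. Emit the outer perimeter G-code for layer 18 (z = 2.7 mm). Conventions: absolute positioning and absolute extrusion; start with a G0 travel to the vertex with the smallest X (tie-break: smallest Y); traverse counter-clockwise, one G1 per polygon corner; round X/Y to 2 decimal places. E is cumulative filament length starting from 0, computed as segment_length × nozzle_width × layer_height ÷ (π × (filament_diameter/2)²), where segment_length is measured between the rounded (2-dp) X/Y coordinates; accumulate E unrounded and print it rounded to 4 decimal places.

G0 X-4.98 Y2.32 Z2.70
G1 X0.00 Y0.00 E0.0517
G1 X10.78 Y23.11 E0.2915
G1 X5.79 Y25.44 E0.3433
G1 X-4.98 Y2.32 E0.5832

At z = 2.7 mm: the 25.5×5.5 cube contributes its full rectangle; (whole slice rotated 65° about Z — lengths, areas and connectivity unchanged). The outline is a single polygon with 4 vertices. Extrusion per mm of travel: 0.4 × 0.15 / (π × 1.425²) = 0.009405. Accumulating E over each segment gives final E = 0.5832.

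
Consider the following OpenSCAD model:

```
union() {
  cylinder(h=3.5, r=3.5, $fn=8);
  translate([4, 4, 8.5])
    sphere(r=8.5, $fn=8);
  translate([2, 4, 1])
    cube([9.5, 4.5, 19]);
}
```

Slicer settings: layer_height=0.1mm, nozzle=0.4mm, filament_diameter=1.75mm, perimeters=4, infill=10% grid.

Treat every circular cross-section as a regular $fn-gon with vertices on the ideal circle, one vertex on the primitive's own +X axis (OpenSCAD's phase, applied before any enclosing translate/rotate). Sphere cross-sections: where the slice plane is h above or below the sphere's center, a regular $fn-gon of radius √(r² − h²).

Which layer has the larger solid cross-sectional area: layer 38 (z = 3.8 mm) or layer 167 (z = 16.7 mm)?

layer 38 (z = 3.8 mm)

Layer 38 (z = 3.8): the cylinder is absent (z outside [0, 3.5]); the r=8.5 sphere at (4, 4) contributes a regular 8-gon of circumradius √(8.5²−4.7²) = 7.082 (area = (8/2)·7.082²·sin(360°/8) = 141.87 mm²); the cube at (2, 4) (footprint 9.5×4.5) is included at this height (area 42.75 mm²); Taking the union: the regions partially overlap — summed areas 184.62 mm² minus the doubly-counted overlap 36.68 mm² gives 147.95 mm² — area = 147.95 mm². So its area = 147.95 mm². Layer 167 (z = 16.7): the cylinder is not intersected at this z (z outside [0, 3.5]); the sphere at (4, 4): section is a regular 8-gon, circumradius = √(r²−h²) = √(8.5²−8.2²) = 2.238 (area = (8/2)·2.238²·sin(360°/8) = 14.17 mm²); the 9.5×4.5 cube at (2, 4) contributes its full rectangle (area 42.75 mm²); Taking the union: the regions partially overlap — summed areas 56.92 mm² minus the doubly-counted overlap 7.02 mm² gives 49.90 mm² — area = 49.90 mm². So its area = 49.90 mm². Layer 38 is larger (147.95 vs 49.90 mm²).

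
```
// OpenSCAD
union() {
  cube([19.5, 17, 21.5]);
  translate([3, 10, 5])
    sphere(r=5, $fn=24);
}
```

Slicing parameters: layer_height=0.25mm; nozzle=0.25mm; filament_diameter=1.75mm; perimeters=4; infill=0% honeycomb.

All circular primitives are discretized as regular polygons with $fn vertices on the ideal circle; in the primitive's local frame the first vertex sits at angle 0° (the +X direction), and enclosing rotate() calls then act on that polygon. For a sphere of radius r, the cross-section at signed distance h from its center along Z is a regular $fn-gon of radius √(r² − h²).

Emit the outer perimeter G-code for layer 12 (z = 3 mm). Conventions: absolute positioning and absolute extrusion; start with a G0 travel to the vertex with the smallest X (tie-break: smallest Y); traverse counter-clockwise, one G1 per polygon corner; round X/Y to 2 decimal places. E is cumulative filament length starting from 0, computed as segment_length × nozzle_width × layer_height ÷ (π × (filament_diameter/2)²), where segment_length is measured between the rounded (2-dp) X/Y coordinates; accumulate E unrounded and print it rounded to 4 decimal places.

G0 X-1.58 Y10.00 Z3.00
G1 X-1.43 Y8.81 E0.0312
G1 X-0.97 Y7.71 E0.0621
G1 X-0.24 Y6.76 E0.0933
G1 X0.00 Y6.58 E0.1011
G1 X0.00 Y0.00 E0.2721
G1 X19.50 Y0.00 E0.7787
G1 X19.50 Y17.00 E1.2205
G1 X0.00 Y17.00 E1.7272
G1 X0.00 Y13.42 E1.8202
G1 X-0.24 Y13.24 E1.8280
G1 X-0.97 Y12.29 E1.8591
G1 X-1.43 Y11.19 E1.8901
G1 X-1.58 Y10.00 E1.9213

At z = 3 mm: the cube (footprint 19.5×17) is included at this height; the sphere at (3, 10): section is a regular 24-gon, circumradius = √(r²−h²) = √(5²−2²) = 4.583; Combining (union): the regions partially overlap (shared area 57.81 mm²), so overlapping operands fuse into one piece — 1 connected region. The outline is a single polygon with 13 vertices. Extrusion per mm of travel: 0.25 × 0.25 / (π × 0.875²) = 0.025984. Accumulating E over each segment gives final E = 1.9213.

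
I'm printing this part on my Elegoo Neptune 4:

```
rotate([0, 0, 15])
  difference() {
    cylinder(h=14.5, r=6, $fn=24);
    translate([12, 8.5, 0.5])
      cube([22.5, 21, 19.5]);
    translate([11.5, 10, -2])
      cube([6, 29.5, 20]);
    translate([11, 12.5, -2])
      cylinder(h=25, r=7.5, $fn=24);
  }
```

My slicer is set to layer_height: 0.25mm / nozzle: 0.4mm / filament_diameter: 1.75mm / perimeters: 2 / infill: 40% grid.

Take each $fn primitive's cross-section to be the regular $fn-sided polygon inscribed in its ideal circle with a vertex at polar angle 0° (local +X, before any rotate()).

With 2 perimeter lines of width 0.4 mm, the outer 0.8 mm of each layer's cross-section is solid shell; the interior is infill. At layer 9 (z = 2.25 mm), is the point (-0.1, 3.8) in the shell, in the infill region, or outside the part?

At z = 2.25 mm: the r=6 cylinder gives a regular 24-gon of circumradius 6 (constant along its height); the cube at (12, 8.5) is present — its section is the full 22.5×21 rectangle; the cube at (11.5, 10) (footprint 6×29.5) is included at this height; the r=7.5 cylinder at (11, 12.5) contributes a regular 24-gon of circumradius 7.5; Taking the first minus the rest: starting from the r=6 cylinder, the 22.5×21 cube at (12, 8.5) misses the remaining region (no effect); the 6×29.5 cube at (11.5, 10) misses the remaining region (no effect); the r=7.5 cylinder at (11, 12.5) misses the remaining region (no effect) — 1 connected region; (rotated 15° about Z; rotation is an isometry so areas/perimeters/island counts are preserved). Overall, the cross-section is a single solid region. Undo the 15° rotation: the query point maps to (0.887, 3.696) in the un-rotated model frame. The nearest boundary edge runs (0.00, 6.00)→(1.55, 5.80); distance from the point to it = 2.17 mm. The point is inside the cross-section and 2.17 mm from the nearest boundary — more than the 0.8 mm shell width (2 × 0.4), so it's in the infill interior.

infill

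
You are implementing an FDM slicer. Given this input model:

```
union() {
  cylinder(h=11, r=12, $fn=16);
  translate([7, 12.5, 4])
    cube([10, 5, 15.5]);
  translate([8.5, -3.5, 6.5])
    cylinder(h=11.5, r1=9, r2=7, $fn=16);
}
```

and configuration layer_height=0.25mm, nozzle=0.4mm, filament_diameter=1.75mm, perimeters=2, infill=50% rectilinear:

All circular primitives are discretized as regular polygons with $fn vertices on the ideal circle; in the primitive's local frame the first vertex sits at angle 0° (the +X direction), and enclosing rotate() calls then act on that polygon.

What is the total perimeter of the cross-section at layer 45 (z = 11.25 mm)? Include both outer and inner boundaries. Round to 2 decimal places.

At z = 11.25 mm: the cylinder is not intersected at this z (z outside [0, 11]); the cube at (7, 12.5) (footprint 10×5) is included at this height (perimeter 30.00 mm); the cone at (8.5, -3.5) (r1=9→r2=7) has section circumradius 8.174 here — a regular 16-gon (perimeter = 2·16·8.174·sin(180°/16) = 51.03 mm); Merging all regions: the 2 present regions are separate (no shared area or edge), so areas and boundary lengths simply add and each stays a separate island — boundary = 81.03 mm. Overall, the cross-section has 2 separate islands. Total boundary length (outer) = 81.03 mm.

81.03 mm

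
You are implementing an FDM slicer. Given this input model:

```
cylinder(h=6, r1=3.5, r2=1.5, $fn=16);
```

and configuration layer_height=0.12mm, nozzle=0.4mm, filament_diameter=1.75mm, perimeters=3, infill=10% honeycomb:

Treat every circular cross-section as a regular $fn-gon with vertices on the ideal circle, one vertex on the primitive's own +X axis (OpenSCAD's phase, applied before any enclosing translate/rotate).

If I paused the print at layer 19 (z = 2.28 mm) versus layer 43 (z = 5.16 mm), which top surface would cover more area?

layer 19 (z = 2.28 mm)

Layer 19 (z = 2.28): the cone contributes a regular 16-gon of circumradius 2.740 (interpolated between r1=3.5 and r2=1.5 at t=0.380) (area = (16/2)·2.740²·sin(360°/16) = 22.98 mm²). So its area = 22.98 mm². Layer 43 (z = 5.16): the cone (r1=3.5→r2=1.5) has section circumradius 1.780 here — a regular 16-gon (area = (16/2)·1.780²·sin(360°/16) = 9.70 mm²). So its area = 9.70 mm². Layer 19 is larger (22.98 vs 9.70 mm²).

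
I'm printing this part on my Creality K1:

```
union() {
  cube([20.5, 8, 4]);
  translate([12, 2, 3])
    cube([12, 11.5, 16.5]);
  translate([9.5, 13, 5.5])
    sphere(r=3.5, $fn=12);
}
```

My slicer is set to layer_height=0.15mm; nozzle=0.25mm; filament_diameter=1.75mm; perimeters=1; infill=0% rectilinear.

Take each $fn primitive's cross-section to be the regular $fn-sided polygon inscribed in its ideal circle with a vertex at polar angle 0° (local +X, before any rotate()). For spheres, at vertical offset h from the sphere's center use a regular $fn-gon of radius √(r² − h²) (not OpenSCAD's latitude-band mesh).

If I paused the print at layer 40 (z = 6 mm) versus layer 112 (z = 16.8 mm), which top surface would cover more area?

Layer 40 (z = 6): the cube is absent (z outside [0, 4]); the cube at (12, 2) is present — its section is the full 12×11.5 rectangle (area 138.00 mm²); the r=3.5 sphere at (9.5, 13) contributes a regular 12-gon of circumradius √(3.5²−0.5²) = 3.464 (area = (12/2)·3.464²·sin(360°/12) = 36.00 mm²); Taking the union: the regions partially overlap — summed areas 174.00 mm² minus the doubly-counted overlap 1.84 mm² gives 172.16 mm² — area = 172.16 mm². So its area = 172.16 mm². Layer 112 (z = 16.8): the cube does not reach this height (z outside [0, 4]); the 12×11.5 cube at (12, 2) contributes its full rectangle (area 138.00 mm²); the sphere at (9.5, 13) is absent (|z−center|=11.300 > r=3.5); Combining (union): only the 12×11.5 cube at (12, 2) is present, so the union is just that shape — area = 138.00 mm². So its area = 138.00 mm². Layer 40 is larger (172.16 vs 138.00 mm²).

layer 40 (z = 6 mm)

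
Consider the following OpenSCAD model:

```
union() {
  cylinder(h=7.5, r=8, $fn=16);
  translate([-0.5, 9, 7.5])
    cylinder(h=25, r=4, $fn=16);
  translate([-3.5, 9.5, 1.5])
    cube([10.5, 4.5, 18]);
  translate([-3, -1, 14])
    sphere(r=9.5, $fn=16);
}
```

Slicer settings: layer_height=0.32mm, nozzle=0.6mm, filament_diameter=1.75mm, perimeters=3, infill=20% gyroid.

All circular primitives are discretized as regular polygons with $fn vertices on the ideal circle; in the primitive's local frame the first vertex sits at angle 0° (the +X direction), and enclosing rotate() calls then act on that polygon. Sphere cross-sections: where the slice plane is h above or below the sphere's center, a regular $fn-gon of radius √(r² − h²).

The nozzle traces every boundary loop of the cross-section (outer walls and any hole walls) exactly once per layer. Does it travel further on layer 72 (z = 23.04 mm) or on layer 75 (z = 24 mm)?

layer 72 (z = 23.04 mm)

Layer 72 (z = 23.04): the cylinder is absent (z outside [0, 7.5]); the r=4 cylinder at (-0.5, 9) gives a regular 16-gon of circumradius 4 (constant along its height) (perimeter = 2·16·4.000·sin(180°/16) = 24.97 mm); the cube at (-3.5, 9.5) does not reach this height (z outside [1.5, 19.5]); the r=9.5 sphere at (-3, -1) contributes a regular 16-gon of circumradius √(9.5²−9.04²) = 2.920 (perimeter = 2·16·2.920·sin(180°/16) = 18.23 mm); Merging all regions: the 2 present regions are separate (no shared area or edge), so areas and boundary lengths simply add and each stays a separate island — boundary = 43.20 mm. So its perimeter = 43.20 mm. Layer 75 (z = 24): the cylinder is not intersected at this z (z outside [0, 7.5]); the r=4 cylinder at (-0.5, 9) contributes a regular 16-gon of circumradius 4 (perimeter = 2·16·4.000·sin(180°/16) = 24.97 mm); the cube at (-3.5, 9.5) does not reach this height (z outside [1.5, 19.5]); the sphere at (-3, -1) is not intersected at this z (|z−center|=10.000 > r=9.5); Merging all regions: only the r=4 cylinder at (-0.5, 9) is present, so the union is just that shape — boundary = 24.97 mm. So its perimeter = 24.97 mm. Layer 72 is larger (43.20 vs 24.97 mm).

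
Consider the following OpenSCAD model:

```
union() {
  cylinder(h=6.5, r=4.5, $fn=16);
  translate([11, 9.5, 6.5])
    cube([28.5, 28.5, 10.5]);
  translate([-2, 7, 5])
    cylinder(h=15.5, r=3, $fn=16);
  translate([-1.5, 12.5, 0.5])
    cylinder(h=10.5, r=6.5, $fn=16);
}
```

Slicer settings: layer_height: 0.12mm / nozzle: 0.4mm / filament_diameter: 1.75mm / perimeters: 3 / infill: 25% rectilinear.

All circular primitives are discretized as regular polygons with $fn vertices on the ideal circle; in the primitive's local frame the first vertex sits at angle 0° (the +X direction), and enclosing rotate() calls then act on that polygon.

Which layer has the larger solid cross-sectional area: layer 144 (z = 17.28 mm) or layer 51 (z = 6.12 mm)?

layer 51 (z = 6.12 mm)

Layer 144 (z = 17.28): the cylinder is absent (z outside [0, 6.5]); the cube at (11, 9.5) is absent (z outside [6.5, 17]); the cylinder at (-2, 7): section is a regular 16-gon, circumradius r=3 (area = (16/2)·3.000²·sin(360°/16) = 27.55 mm²); the cylinder at (-1.5, 12.5) is not intersected at this z (z outside [0.5, 11]); Taking the union: only the r=3 cylinder at (-2, 7) is present, so the union is just that shape — area = 27.55 mm². So its area = 27.55 mm². Layer 51 (z = 6.12): the r=4.5 cylinder contributes a regular 16-gon of circumradius 4.5 (area = (16/2)·4.500²·sin(360°/16) = 61.99 mm²); the cube at (11, 9.5) is absent (z outside [6.5, 17]); the r=3 cylinder at (-2, 7) contributes a regular 16-gon of circumradius 3 (area = (16/2)·3.000²·sin(360°/16) = 27.55 mm²); the cylinder at (-1.5, 12.5): section is a regular 16-gon, circumradius r=6.5 (area = (16/2)·6.500²·sin(360°/16) = 129.35 mm²); Combining (union): the regions partially overlap — summed areas 218.89 mm² minus the doubly-counted overlap 17.78 mm² gives 201.11 mm² — area = 201.11 mm². So its area = 201.11 mm². Layer 51 is larger (201.11 vs 27.55 mm²).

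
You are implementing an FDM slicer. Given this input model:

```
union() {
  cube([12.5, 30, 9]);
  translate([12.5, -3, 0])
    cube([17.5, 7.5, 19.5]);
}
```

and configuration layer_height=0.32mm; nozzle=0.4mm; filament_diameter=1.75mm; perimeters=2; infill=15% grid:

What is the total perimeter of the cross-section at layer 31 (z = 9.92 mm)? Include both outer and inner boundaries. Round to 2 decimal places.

50.00 mm

At z = 9.92 mm: the cube is not intersected at this z (z outside [0, 9]); the cube at (12.5, -3) (footprint 17.5×7.5) is included at this height (perimeter 50.00 mm); Merging all regions: only the 17.5×7.5 cube at (12.5, -3) is present, so the union is just that shape — boundary = 50.00 mm. Overall, the cross-section is a single solid region. Total boundary length (outer) = 50.00 mm.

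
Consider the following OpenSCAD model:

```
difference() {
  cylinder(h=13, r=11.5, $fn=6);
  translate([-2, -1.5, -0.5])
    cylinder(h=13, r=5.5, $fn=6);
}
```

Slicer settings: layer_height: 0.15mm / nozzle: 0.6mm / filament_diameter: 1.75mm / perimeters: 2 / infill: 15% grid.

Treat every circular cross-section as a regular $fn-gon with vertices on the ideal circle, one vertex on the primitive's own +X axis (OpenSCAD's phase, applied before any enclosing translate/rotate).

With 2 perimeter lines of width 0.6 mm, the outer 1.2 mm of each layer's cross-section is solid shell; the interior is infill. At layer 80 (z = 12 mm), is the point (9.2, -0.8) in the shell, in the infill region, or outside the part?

At z = 12 mm: the r=11.5 cylinder gives a regular 6-gon of circumradius 11.5 (constant along its height); the r=5.5 cylinder at (-2, -1.5) gives a regular 6-gon of circumradius 5.5 (constant along its height); Subtracting the remaining from the first: starting from the r=11.5 cylinder, the r=5.5 cylinder at (-2, -1.5) lies wholly inside it (removes its full 78.59 mm² and its 33.00 mm outline becomes a hole wall) — 1 connected region with 1 hole. Overall, the cross-section is one region with 1 hole. The nearest boundary edge runs (11.50, 0.00)→(5.75, -9.96); distance from the point to it = 1.59 mm. The point is inside the cross-section and 1.59 mm from the nearest boundary — more than the 1.2 mm shell width (2 × 0.6), so it's in the infill interior.

infill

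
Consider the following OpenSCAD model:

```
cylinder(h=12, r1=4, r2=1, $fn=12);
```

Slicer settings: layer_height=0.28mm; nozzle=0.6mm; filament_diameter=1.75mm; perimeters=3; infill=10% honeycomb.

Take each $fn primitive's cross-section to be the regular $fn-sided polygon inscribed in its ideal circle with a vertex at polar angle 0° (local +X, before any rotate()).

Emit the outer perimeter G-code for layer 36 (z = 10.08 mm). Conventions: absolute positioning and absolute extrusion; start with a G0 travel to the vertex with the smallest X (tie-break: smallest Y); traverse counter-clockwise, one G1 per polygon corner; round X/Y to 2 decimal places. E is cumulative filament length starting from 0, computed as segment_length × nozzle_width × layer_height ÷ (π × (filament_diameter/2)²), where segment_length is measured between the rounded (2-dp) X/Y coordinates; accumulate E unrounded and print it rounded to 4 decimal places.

At z = 10.08 mm: the cone contributes a regular 12-gon of circumradius 1.480 (interpolated between r1=4 and r2=1 at t=0.840). The outline is a single polygon with 12 vertices. Extrusion per mm of travel: 0.6 × 0.28 / (π × 0.875²) = 0.069846. Accumulating E over each segment gives final E = 0.6417.

G0 X-1.48 Y0.00 Z10.08
G1 X-1.28 Y-0.74 E0.0535
G1 X-0.74 Y-1.28 E0.1069
G1 X0.00 Y-1.48 E0.1604
G1 X0.74 Y-1.28 E0.2140
G1 X1.28 Y-0.74 E0.2673
G1 X1.48 Y0.00 E0.3208
G1 X1.28 Y0.74 E0.3744
G1 X0.74 Y1.28 E0.4277
G1 X0.00 Y1.48 E0.4813
G1 X-0.74 Y1.28 E0.5348
G1 X-1.28 Y0.74 E0.5881
G1 X-1.48 Y0.00 E0.6417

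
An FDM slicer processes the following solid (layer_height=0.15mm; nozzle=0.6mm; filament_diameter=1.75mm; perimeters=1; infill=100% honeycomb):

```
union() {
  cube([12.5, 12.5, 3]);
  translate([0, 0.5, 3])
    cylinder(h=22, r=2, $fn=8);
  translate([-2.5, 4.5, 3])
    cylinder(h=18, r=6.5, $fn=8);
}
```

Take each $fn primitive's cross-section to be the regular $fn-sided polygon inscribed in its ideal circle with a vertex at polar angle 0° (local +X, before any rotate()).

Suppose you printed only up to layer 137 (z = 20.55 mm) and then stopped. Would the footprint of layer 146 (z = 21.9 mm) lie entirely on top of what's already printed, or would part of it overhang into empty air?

Compare the two slices. At z = 20.55: the cube is not intersected at this z (z outside [0, 3]); the r=2 cylinder at (0, 0.5) gives a regular 8-gon of circumradius 2 (constant along its height) (area = (8/2)·2.000²·sin(360°/8) = 11.31 mm²); the r=6.5 cylinder at (-2.5, 4.5) contributes a regular 8-gon of circumradius 6.5 (area = (8/2)·6.500²·sin(360°/8) = 119.50 mm²); Merging all regions: the regions partially overlap — summed areas 130.81 mm² minus the doubly-counted overlap 10.31 mm² gives 120.50 mm² — area = 120.50 mm². At z = 21.9: the cube is not intersected at this z (z outside [0, 3]); the r=2 cylinder at (0, 0.5) gives a regular 8-gon of circumradius 2 (constant along its height) (area = (8/2)·2.000²·sin(360°/8) = 11.31 mm²); the cylinder at (-2.5, 4.5) is not intersected at this z (z outside [3, 21]); Merging all regions: only the r=2 cylinder at (0, 0.5) is present, so the union is just that shape — area = 11.31 mm². Checking containment: the cross-section at z = 21.9 is a subset of the cross-section at z = 20.55.

entirely on top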